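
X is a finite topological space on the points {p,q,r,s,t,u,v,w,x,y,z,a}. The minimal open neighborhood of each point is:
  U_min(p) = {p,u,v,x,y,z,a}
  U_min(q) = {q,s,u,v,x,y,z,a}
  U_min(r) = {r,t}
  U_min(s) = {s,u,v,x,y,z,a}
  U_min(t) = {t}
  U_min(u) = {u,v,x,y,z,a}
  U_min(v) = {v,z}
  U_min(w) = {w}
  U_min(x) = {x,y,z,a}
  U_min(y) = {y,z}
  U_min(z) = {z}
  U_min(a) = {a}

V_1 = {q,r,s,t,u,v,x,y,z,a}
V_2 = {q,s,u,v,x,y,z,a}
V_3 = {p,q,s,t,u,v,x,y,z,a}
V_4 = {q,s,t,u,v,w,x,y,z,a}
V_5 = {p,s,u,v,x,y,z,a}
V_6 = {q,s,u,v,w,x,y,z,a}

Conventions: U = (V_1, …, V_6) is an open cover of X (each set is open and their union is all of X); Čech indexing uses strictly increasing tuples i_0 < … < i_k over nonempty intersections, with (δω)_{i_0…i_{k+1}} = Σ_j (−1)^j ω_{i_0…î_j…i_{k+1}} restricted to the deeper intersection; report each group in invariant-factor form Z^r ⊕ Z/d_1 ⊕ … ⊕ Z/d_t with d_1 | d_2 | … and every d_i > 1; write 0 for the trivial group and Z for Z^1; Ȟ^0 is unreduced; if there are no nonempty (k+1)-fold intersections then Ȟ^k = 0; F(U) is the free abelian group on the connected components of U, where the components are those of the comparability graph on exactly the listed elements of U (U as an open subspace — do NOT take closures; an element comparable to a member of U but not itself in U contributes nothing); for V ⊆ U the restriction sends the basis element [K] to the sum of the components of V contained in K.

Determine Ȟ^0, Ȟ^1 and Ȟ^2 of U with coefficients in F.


nerve of the cover:
  V12={q,s,u,v,x,y,z,a} V13={q,s,t,u,v,x,y,z,a} V14={q,s,t,u,v,x,y,z,a} V15={s,u,v,x,y,z,a} V16={q,s,u,v,x,y,z,a} V23={q,s,u,v,x,y,z,a} V24={q,s,u,v,x,y,z,a} V25={s,u,v,x,y,z,a} V26={q,s,u,v,x,y,z,a} V34={q,s,t,u,v,x,y,z,a} V35={p,s,u,v,x,y,z,a} V36={q,s,u,v,x,y,z,a} V45={s,u,v,x,y,z,a} V46={q,s,u,v,w,x,y,z,a} V56={s,u,v,x,y,z,a}
  V123={q,s,u,v,x,y,z,a} V124={q,s,u,v,x,y,z,a} V125={s,u,v,x,y,z,a} V126={q,s,u,v,x,y,z,a} V134={q,s,t,u,v,x,y,z,a} V135={s,u,v,x,y,z,a} V136={q,s,u,v,x,y,z,a} V145={s,u,v,x,y,z,a} V146={q,s,u,v,x,y,z,a} V156={s,u,v,x,y,z,a} V234={q,s,u,v,x,y,z,a} V235={s,u,v,x,y,z,a} V236={q,s,u,v,x,y,z,a} V245={s,u,v,x,y,z,a} V246={q,s,u,v,x,y,z,a} V256={s,u,v,x,y,z,a} V345={s,u,v,x,y,z,a} V346={q,s,u,v,x,y,z,a} V356={s,u,v,x,y,z,a} V456={s,u,v,x,y,z,a}
  V1234={q,s,u,v,x,y,z,a} V1235={s,u,v,x,y,z,a} V1236={q,s,u,v,x,y,z,a} V1245={s,u,v,x,y,z,a} V1246={q,s,u,v,x,y,z,a} V1256={s,u,v,x,y,z,a} V1345={s,u,v,x,y,z,a} V1346={q,s,u,v,x,y,z,a} V1356={s,u,v,x,y,z,a} V1456={s,u,v,x,y,z,a} V2345={s,u,v,x,y,z,a} V2346={q,s,u,v,x,y,z,a} V2356={s,u,v,x,y,z,a} V2456={s,u,v,x,y,z,a} V3456={s,u,v,x,y,z,a}
  V12345={s,u,v,x,y,z,a} V12346={q,s,u,v,x,y,z,a} V12356={s,u,v,x,y,z,a} V12456={s,u,v,x,y,z,a} V13456={s,u,v,x,y,z,a} V23456={s,u,v,x,y,z,a}
  V123456={s,u,v,x,y,z,a}
components per intersection:
  V1: {q,s,u,v,x,y,z,a} {r,t}
  V2: {q,s,u,v,x,y,z,a}
  V3: {p,q,s,u,v,x,y,z,a} {t}
  V4: {q,s,u,v,x,y,z,a} {t} {w}
  V5: {p,s,u,v,x,y,z,a}
  V6: {q,s,u,v,x,y,z,a} {w}
  V12: {q,s,u,v,x,y,z,a}
  V13: {q,s,u,v,x,y,z,a} {t}
  V14: {q,s,u,v,x,y,z,a} {t}
  V15: {s,u,v,x,y,z,a}
  V16: {q,s,u,v,x,y,z,a}
  V23: {q,s,u,v,x,y,z,a}
  V24: {q,s,u,v,x,y,z,a}
  V25: {s,u,v,x,y,z,a}
  V26: {q,s,u,v,x,y,z,a}
  V34: {q,s,u,v,x,y,z,a} {t}
  V35: {p,s,u,v,x,y,z,a}
  V36: {q,s,u,v,x,y,z,a}
  V45: {s,u,v,x,y,z,a}
  V46: {q,s,u,v,x,y,z,a} {w}
  V56: {s,u,v,x,y,z,a}
  V123: {q,s,u,v,x,y,z,a}
  V124: {q,s,u,v,x,y,z,a}
  V125: {s,u,v,x,y,z,a}
  V126: {q,s,u,v,x,y,z,a}
  V134: {q,s,u,v,x,y,z,a} {t}
  V135: {s,u,v,x,y,z,a}
  V136: {q,s,u,v,x,y,z,a}
  V145: {s,u,v,x,y,z,a}
  V146: {q,s,u,v,x,y,z,a}
  V156: {s,u,v,x,y,z,a}
  V234: {q,s,u,v,x,y,z,a}
  V235: {s,u,v,x,y,z,a}
  V236: {q,s,u,v,x,y,z,a}
  V245: {s,u,v,x,y,z,a}
  V246: {q,s,u,v,x,y,z,a}
  V256: {s,u,v,x,y,z,a}
  V345: {s,u,v,x,y,z,a}
  V346: {q,s,u,v,x,y,z,a}
  V356: {s,u,v,x,y,z,a}
  V456: {s,u,v,x,y,z,a}
  V1234: {q,s,u,v,x,y,z,a}
  V1235: {s,u,v,x,y,z,a}
  V1236: {q,s,u,v,x,y,z,a}
  V1245: {s,u,v,x,y,z,a}
  V1246: {q,s,u,v,x,y,z,a}
  V1256: {s,u,v,x,y,z,a}
  V1345: {s,u,v,x,y,z,a}
  V1346: {q,s,u,v,x,y,z,a}
  V1356: {s,u,v,x,y,z,a}
  V1456: {s,u,v,x,y,z,a}
  V2345: {s,u,v,x,y,z,a}
  V2346: {q,s,u,v,x,y,z,a}
  V2356: {s,u,v,x,y,z,a}
  V2456: {s,u,v,x,y,z,a}
  V3456: {s,u,v,x,y,z,a}
  V12345: {s,u,v,x,y,z,a}
  V12346: {q,s,u,v,x,y,z,a}
  V12356: {s,u,v,x,y,z,a}
  V12456: {s,u,v,x,y,z,a}
  V13456: {s,u,v,x,y,z,a}
  V23456: {s,u,v,x,y,z,a}
  V123456: {s,u,v,x,y,z,a}
C dims 11,19,21,15; δ0: rk 8, SNF 1^8; δ1: rk 11, SNF 1^11; δ2: rk 10, SNF 1^10
Ȟ^0 = (11 − 8) − 0 = 3, so Ȟ^0 ≅ Z^3
Ȟ^1 = (19 − 11) − 8 = 0, so Ȟ^1 ≅ 0
Ȟ^2 = (21 − 10) − 11 = 0, so Ȟ^2 ≅ 0

Ȟ^0 ≅ Z^3; Ȟ^1 ≅ 0; Ȟ^2 ≅ 0


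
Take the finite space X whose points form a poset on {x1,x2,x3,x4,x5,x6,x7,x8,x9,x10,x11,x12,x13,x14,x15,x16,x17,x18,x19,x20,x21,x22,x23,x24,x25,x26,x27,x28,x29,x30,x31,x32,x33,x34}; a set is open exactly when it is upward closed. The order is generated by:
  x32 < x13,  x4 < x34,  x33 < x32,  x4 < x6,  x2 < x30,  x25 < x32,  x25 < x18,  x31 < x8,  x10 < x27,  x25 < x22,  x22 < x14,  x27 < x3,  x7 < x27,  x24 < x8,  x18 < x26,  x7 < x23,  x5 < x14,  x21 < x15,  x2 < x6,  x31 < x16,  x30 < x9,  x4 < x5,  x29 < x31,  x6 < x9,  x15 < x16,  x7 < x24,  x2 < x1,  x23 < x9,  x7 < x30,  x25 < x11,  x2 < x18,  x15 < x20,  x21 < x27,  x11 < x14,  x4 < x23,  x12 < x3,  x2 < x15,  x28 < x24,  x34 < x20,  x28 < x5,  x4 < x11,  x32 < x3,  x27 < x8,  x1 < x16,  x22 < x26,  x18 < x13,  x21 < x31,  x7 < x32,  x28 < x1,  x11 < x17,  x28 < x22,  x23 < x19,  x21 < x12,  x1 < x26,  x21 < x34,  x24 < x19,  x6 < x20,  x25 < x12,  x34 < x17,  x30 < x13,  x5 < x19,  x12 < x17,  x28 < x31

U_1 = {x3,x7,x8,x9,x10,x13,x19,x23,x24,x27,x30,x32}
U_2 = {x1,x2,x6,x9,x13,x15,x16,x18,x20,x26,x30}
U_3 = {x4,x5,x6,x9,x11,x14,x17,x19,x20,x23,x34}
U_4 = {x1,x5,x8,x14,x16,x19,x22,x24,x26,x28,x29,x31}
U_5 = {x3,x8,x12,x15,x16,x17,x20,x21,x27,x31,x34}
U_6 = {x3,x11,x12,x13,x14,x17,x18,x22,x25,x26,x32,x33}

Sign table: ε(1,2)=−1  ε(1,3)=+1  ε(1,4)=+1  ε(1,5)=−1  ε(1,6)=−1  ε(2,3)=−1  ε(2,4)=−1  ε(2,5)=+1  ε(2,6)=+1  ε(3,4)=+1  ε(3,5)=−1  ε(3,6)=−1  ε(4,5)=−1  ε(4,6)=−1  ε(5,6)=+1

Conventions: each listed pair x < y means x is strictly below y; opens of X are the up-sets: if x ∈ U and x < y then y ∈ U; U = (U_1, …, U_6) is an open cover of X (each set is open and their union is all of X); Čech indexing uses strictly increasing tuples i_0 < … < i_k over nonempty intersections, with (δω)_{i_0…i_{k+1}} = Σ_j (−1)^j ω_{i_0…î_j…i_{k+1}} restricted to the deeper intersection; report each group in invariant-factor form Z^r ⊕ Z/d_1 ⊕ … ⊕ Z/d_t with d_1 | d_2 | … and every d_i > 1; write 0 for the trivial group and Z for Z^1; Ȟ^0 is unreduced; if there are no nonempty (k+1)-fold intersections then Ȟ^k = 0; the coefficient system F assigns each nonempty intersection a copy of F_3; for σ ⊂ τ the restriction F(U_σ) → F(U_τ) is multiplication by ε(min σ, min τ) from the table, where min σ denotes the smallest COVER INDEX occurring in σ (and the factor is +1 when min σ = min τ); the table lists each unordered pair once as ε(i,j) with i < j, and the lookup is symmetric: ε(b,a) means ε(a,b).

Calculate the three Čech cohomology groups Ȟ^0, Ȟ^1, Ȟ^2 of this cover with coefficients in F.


nonempty intersections:
  U12={x9,x13,x30} U13={x9,x19,x23} U14={x8,x19,x24} U15={x3,x8,x27} U16={x3,x13,x32} U23={x6,x9,x20} U24={x1,x16,x26} U25={x15,x16,x20} U26={x13,x18,x26} U34={x5,x14,x19} U35={x17,x20,x34} U36={x11,x14,x17} U45={x8,x16,x31} U46={x14,x22,x26} U56={x3,x12,x17}
  U123={x9} U126={x13} U134={x19} U145={x8} U156={x3} U235={x20} U245={x16} U246={x26} U346={x14} U356={x17}
C dims 6,15,10; δ0: rk_F3 5; δ1: rk_F3 10
Ȟ^0: (6−5)−0=1 ⇒ Z/3
Ȟ^1: (15−10)−5=0 ⇒ 0
Ȟ^2: (10−0)−10=0 ⇒ 0

Ȟ^0 ≅ Z/3; Ȟ^1 ≅ 0; Ȟ^2 ≅ 0


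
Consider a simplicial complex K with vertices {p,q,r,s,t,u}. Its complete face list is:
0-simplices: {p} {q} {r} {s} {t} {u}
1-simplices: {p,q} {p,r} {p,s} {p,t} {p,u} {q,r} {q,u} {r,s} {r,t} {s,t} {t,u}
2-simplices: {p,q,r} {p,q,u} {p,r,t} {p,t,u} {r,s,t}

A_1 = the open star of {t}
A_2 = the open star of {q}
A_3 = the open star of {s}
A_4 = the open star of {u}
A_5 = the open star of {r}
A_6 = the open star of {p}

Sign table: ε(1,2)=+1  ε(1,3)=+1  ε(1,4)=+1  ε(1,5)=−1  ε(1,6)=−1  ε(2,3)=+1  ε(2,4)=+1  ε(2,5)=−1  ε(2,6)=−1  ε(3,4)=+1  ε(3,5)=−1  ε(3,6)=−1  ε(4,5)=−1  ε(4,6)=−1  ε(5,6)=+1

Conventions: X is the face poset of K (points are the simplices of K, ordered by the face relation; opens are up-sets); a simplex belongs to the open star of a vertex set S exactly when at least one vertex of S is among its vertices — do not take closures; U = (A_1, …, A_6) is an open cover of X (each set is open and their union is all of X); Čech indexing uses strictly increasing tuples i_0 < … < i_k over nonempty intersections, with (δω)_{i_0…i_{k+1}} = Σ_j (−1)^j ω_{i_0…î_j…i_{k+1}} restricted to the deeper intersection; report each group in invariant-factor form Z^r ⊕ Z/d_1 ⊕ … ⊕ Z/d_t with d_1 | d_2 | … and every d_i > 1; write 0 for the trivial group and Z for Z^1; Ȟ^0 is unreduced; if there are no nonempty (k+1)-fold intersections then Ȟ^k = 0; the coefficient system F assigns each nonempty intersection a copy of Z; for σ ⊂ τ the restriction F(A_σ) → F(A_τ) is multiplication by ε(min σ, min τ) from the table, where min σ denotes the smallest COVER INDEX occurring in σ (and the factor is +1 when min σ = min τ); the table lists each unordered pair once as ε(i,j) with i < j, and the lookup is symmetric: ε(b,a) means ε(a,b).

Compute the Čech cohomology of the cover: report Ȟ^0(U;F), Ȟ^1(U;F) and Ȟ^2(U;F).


nerve simplices:
  A1={{t},{p,t},{r,t},{s,t},{t,u},{p,r,t},{p,t,u},{r,s,t}} A2={{q},{p,q},{q,r},{q,u},{p,q,r},{p,q,u}} A3={{s},{p,s},{r,s},{s,t},{r,s,t}} A4={{u},{p,u},{q,u},{t,u},{p,q,u},{p,t,u}} A5={{r},{p,r},{q,r},{r,s},{r,t},{p,q,r},{p,r,t},{r,s,t}} A6={{p},{p,q},{p,r},{p,s},{p,t},{p,u},{p,q,r},{p,q,u},{p,r,t},{p,t,u}}
  A13={{s,t},{r,s,t}} A14={{t,u},{p,t,u}} A15={{r,t},{p,r,t},{r,s,t}} A16={{p,t},{p,r,t},{p,t,u}} A24={{q,u},{p,q,u}} A25={{q,r},{p,q,r}} A26={{p,q},{p,q,r},{p,q,u}} A35={{r,s},{r,s,t}} A36={{p,s}} A46={{p,u},{p,q,u},{p,t,u}} A56={{p,r},{p,q,r},{p,r,t}}
  A135={{r,s,t}} A146={{p,t,u}} A156={{p,r,t}} A246={{p,q,u}} A256={{p,q,r}}
C dims 6,11,5; δ0: rk 5, SNF 1^5; δ1: rk 5, SNF 1^5
degree 0: 6−5−0 = 1 → Ȟ^0 ≅ Z
degree 1: 11−5−5 = 1 → Ȟ^1 ≅ Z
degree 2: 5−0−5 = 0 → Ȟ^2 ≅ 0

Ȟ^0 = Z; Ȟ^1 = Z; Ȟ^2 = 0


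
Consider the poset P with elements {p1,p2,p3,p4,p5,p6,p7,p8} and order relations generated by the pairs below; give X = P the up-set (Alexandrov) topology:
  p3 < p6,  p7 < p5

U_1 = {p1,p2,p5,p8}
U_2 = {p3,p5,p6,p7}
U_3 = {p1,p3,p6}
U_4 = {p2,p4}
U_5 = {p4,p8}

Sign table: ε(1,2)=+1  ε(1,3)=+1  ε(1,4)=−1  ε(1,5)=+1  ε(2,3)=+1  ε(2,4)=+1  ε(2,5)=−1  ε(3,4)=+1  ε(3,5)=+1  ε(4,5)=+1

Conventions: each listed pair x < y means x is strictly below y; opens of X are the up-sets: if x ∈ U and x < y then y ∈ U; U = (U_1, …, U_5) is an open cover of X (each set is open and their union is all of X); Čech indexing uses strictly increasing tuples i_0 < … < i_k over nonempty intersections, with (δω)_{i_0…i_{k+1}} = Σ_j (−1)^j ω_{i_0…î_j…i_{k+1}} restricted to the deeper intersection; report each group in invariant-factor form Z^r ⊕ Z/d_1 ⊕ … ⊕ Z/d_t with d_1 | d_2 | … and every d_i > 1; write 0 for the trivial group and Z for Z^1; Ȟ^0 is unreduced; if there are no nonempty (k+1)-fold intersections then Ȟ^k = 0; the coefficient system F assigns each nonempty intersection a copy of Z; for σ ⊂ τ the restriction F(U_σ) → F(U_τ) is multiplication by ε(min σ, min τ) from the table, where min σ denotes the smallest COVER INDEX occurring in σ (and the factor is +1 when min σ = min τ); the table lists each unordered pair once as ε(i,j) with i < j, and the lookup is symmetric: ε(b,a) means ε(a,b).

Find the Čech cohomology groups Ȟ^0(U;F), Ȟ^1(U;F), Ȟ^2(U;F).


nonempty intersections:
  U12={p5} U13={p1} U14={p2} U15={p8} U23={p3,p6} U45={p4}
C dims 5,6; δ0: rk 5, SNF 1^4·2
Ȟ^0: (5−5)−0=0 ⇒ 0
Ȟ^1: (6−0)−5=1 plus torsion [2] ⇒ Z ⊕ Z/2
Ȟ^2: (0−0)−0=0 ⇒ 0

Ȟ^0 = 0, Ȟ^1 = Z ⊕ Z/2, Ȟ^2 = 0


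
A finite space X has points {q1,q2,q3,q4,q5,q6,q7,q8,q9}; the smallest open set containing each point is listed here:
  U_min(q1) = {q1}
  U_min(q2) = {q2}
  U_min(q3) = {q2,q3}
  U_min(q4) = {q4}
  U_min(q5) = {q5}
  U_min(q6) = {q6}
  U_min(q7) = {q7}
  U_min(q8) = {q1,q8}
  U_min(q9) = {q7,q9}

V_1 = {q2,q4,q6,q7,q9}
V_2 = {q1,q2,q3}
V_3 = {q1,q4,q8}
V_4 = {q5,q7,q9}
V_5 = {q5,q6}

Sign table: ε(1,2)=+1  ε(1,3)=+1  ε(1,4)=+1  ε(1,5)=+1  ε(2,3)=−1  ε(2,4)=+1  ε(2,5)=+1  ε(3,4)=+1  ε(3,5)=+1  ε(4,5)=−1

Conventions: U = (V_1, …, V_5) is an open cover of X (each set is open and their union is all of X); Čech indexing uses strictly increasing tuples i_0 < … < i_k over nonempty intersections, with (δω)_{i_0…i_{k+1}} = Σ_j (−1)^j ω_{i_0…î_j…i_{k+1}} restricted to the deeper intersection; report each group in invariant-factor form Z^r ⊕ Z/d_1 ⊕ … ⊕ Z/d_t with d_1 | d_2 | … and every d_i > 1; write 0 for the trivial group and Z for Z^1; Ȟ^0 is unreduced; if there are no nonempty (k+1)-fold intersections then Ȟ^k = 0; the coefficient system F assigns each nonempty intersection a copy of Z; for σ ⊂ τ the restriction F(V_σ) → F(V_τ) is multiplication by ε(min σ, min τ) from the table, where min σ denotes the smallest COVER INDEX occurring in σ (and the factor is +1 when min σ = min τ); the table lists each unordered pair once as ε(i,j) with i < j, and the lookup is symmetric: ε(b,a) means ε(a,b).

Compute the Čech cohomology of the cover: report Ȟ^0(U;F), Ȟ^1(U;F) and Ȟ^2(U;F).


Ȟ^0 ≅ 0, Ȟ^1 ≅ Z ⊕ Z/2, Ȟ^2 ≅ 0

cover nerve:
  V12={q2} V13={q4} V14={q7,q9} V15={q6} V23={q1} V45={q5}
C dims 5,6; δ0: rk 5, SNF 1^4·2
Ȟ^0: (5−5)−0=0 ⇒ 0
Ȟ^1: (6−0)−5=1 plus torsion [2] ⇒ Z ⊕ Z/2
Ȟ^2: (0−0)−0=0 ⇒ 0


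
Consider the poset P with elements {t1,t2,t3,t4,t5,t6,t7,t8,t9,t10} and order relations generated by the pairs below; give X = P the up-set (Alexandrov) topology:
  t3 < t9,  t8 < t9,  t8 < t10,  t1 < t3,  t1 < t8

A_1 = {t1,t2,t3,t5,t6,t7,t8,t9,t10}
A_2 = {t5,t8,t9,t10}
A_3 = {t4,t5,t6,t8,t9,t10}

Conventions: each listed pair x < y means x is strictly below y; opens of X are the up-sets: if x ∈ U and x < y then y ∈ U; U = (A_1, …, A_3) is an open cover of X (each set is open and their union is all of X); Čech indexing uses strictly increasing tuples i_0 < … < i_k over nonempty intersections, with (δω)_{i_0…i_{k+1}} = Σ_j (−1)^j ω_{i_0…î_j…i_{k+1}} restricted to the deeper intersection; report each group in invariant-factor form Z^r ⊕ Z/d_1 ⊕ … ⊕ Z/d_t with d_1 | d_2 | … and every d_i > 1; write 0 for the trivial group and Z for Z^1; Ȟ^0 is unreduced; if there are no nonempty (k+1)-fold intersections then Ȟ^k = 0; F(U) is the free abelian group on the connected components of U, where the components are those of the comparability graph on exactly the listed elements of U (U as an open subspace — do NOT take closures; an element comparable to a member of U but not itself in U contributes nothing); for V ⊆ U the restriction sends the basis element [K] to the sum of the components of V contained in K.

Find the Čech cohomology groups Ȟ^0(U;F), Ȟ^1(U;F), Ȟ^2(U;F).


nerve of the cover:
  A12={t5,t8,t9,t10} A13={t5,t6,t8,t9,t10} A23={t5,t8,t9,t10}
  A123={t5,t8,t9,t10}
components per intersection:
  A1: {t1,t3,t8,t9,t10} {t2} {t5} {t6} {t7}
  A2: {t5} {t8,t9,t10}
  A3: {t4} {t5} {t6} {t8,t9,t10}
  A12: {t5} {t8,t9,t10}
  A13: {t5} {t6} {t8,t9,t10}
  A23: {t5} {t8,t9,t10}
  A123: {t5} {t8,t9,t10}
C dims 11,7,2; δ0: rk 5, SNF 1^5; δ1: rk 2, SNF 1^2
Ȟ^0 = (11 − 5) − 0 = 6, so Ȟ^0 ≅ Z^6
Ȟ^1 = (7 − 2) − 5 = 0, so Ȟ^1 ≅ 0
Ȟ^2 = (2 − 0) − 2 = 0, so Ȟ^2 ≅ 0

Ȟ^0(U;F) ≅ Z^6; Ȟ^1(U;F) ≅ 0; Ȟ^2(U;F) ≅ 0


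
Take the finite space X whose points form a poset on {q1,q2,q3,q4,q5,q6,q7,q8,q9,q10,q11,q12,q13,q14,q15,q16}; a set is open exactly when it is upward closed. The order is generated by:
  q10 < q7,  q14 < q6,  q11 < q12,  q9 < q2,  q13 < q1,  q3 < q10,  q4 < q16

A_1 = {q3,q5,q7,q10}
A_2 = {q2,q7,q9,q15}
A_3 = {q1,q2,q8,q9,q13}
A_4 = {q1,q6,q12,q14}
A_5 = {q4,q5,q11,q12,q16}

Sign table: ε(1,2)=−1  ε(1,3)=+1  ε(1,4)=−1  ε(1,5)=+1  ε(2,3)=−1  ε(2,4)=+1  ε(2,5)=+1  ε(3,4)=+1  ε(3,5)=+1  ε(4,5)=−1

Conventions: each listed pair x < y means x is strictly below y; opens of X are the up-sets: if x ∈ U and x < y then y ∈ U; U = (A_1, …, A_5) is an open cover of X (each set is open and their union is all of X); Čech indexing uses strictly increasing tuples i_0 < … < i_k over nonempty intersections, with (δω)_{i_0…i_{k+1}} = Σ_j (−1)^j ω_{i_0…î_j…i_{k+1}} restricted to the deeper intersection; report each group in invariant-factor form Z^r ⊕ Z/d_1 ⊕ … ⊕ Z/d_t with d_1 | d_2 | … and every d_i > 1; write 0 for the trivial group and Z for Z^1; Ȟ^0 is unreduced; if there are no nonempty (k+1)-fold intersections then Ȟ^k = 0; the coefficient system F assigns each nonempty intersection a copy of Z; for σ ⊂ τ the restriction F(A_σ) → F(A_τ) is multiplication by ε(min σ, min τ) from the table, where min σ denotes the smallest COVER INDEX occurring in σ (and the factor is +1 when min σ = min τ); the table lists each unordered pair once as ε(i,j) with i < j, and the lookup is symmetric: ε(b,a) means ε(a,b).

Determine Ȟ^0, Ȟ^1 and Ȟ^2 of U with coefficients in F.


nerve of the cover:
  A12={q7} A15={q5} A23={q2,q9} A34={q1} A45={q12}
C dims 5,5; δ0: rk 5, SNF 1^4·2
Ȟ^0 = (5 − 5) − 0 = 0, so Ȟ^0 ≅ 0
Ȟ^1 = (5 − 0) − 5 = 0 plus torsion [2], so Ȟ^1 ≅ Z/2
Ȟ^2 = (0 − 0) − 0 = 0, so Ȟ^2 ≅ 0

Ȟ^0 ≅ 0; Ȟ^1 ≅ Z/2; Ȟ^2 ≅ 0


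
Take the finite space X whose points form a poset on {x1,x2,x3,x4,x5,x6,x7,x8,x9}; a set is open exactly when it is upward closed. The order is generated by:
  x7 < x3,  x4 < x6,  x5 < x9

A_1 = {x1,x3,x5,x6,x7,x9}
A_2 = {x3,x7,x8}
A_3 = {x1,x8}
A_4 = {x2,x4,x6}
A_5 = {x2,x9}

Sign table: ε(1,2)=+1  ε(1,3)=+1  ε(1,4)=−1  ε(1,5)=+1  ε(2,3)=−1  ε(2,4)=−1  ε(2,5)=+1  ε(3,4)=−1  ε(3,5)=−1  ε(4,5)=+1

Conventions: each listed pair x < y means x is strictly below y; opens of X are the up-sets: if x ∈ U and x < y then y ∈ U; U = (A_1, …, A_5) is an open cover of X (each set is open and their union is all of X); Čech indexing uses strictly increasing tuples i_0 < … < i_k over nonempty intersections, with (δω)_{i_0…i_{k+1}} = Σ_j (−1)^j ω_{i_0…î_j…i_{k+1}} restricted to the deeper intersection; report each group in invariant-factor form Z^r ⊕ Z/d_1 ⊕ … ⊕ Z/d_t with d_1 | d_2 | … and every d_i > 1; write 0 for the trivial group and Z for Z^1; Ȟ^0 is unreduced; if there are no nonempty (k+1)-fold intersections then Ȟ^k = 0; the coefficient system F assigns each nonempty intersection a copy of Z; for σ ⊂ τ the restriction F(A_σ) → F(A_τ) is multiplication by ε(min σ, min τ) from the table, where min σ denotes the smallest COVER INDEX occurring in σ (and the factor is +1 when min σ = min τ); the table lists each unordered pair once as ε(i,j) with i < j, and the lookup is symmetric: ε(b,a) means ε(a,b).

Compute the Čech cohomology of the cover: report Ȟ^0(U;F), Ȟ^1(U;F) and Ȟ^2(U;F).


nerve of the cover:
  A12={x3,x7} A13={x1} A14={x6} A15={x9} A23={x8} A45={x2}
C dims 5,6; δ0: rk 5, SNF 1^4·2
Ȟ^0 = (5 − 5) − 0 = 0, so Ȟ^0 ≅ 0
Ȟ^1 = (6 − 0) − 5 = 1 plus torsion [2], so Ȟ^1 ≅ Z ⊕ Z/2
Ȟ^2 = (0 − 0) − 0 = 0, so Ȟ^2 ≅ 0

Ȟ^0 = 0,  Ȟ^1 = Z ⊕ Z/2,  Ȟ^2 = 0


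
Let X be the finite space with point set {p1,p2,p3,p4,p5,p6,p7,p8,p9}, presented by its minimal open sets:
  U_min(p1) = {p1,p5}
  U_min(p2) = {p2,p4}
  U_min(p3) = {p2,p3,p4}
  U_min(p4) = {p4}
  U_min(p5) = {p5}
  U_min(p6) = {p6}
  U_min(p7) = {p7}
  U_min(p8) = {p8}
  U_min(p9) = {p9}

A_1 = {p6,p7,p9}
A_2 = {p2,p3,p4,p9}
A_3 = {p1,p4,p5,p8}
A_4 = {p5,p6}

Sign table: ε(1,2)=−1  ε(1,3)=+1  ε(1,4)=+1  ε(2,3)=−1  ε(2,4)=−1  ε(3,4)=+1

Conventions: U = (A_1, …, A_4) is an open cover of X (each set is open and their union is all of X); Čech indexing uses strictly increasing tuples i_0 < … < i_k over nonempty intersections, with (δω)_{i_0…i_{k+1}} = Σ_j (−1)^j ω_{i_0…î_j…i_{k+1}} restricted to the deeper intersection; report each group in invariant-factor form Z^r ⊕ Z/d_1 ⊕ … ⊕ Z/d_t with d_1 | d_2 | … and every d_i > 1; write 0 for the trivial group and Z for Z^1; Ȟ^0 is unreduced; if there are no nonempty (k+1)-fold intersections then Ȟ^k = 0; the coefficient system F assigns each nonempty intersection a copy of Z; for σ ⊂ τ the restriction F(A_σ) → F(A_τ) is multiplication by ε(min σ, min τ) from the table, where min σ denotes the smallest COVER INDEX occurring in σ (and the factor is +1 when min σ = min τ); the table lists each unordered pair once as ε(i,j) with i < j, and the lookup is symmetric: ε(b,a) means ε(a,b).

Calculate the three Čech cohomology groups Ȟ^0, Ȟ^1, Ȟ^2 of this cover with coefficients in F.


nerve simplices:
  A12={p9} A14={p6} A23={p4} A34={p5}
C dims 4,4; δ0: rk 3, SNF 1^3
degree 0: 4−3−0 = 1 → Ȟ^0 ≅ Z
degree 1: 4−0−3 = 1 → Ȟ^1 ≅ Z
degree 2: 0−0−0 = 0 → Ȟ^2 ≅ 0

Ȟ^0 = Z; Ȟ^1 = Z; Ȟ^2 = 0


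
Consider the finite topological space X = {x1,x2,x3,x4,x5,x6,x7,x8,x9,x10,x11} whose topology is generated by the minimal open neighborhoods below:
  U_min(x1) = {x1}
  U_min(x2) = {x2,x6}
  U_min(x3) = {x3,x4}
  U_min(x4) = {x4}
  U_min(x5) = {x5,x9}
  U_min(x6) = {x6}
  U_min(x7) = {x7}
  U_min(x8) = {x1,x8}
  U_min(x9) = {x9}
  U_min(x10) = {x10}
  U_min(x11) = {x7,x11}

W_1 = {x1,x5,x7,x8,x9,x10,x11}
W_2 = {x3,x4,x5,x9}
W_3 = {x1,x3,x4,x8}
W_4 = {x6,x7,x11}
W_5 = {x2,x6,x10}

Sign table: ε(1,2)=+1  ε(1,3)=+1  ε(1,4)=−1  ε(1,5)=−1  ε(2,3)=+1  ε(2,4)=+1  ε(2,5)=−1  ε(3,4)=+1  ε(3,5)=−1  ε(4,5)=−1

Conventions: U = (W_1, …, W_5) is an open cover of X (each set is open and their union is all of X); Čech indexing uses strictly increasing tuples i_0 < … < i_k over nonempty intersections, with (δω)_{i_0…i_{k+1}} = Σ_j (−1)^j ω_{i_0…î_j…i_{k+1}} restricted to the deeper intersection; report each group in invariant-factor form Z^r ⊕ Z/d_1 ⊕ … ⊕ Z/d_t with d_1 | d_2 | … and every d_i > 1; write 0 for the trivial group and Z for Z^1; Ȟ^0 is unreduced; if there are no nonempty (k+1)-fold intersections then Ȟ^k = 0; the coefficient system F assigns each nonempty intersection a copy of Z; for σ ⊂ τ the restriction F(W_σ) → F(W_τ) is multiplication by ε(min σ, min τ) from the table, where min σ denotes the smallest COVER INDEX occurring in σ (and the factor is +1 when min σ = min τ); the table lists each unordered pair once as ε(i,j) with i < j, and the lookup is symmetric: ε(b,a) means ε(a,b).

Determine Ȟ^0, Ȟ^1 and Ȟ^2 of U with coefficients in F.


Ȟ^0 ≅ 0, Ȟ^1 ≅ Z ⊕ Z/2, Ȟ^2 ≅ 0

nonempty overlaps:
  W12={x5,x9} W13={x1,x8} W14={x7,x11} W15={x10} W23={x3,x4} W45={x6}
C dims 5,6; δ0: rk 5, SNF 1^4·2
degree 0: 5−5−0 = 0 → Ȟ^0 ≅ 0
degree 1: 6−0−5 = 1 plus torsion [2] → Ȟ^1 ≅ Z ⊕ Z/2
degree 2: 0−0−0 = 0 → Ȟ^2 ≅ 0


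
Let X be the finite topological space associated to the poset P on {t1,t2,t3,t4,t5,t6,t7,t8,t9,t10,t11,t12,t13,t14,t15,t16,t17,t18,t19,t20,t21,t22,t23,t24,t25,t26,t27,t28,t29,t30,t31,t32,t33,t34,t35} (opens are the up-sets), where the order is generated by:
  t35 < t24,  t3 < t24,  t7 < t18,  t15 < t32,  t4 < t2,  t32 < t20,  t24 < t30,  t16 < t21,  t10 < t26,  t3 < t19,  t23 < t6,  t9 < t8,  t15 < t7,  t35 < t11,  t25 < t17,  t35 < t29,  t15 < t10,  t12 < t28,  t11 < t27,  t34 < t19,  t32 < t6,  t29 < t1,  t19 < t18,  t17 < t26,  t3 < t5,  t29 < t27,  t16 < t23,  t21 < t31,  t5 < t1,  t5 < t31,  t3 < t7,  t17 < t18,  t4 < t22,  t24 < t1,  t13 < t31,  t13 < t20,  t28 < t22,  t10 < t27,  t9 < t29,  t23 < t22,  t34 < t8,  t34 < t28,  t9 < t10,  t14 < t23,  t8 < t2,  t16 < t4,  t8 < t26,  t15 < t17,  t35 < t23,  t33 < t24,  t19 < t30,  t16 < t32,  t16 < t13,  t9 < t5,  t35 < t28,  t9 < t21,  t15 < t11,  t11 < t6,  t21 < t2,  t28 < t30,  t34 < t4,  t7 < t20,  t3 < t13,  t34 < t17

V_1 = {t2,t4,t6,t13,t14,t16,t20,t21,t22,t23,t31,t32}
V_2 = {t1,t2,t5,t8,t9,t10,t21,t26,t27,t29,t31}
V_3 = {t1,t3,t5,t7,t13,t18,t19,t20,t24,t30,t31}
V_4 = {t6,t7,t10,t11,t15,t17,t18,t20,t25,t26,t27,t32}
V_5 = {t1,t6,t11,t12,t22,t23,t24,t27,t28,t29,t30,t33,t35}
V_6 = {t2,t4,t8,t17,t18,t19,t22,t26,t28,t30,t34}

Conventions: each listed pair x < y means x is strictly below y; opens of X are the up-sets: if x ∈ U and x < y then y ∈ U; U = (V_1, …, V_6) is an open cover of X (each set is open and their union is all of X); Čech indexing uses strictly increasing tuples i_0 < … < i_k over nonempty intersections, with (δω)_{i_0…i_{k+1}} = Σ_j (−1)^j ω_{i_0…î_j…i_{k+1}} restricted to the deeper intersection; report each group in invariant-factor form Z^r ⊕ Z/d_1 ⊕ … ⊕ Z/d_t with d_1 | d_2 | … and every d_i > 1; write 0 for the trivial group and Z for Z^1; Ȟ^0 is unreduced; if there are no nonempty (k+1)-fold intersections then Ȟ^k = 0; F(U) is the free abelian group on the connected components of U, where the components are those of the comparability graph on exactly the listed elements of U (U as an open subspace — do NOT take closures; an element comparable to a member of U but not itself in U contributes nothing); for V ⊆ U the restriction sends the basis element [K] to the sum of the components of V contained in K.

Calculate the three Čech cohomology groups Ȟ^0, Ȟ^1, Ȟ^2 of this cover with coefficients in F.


nerve simplices:
  V12={t2,t21,t31} V13={t13,t20,t31} V14={t6,t20,t32} V15={t6,t22,t23} V16={t2,t4,t22} V23={t1,t5,t31} V24={t10,t26,t27} V25={t1,t27,t29} V26={t2,t8,t26} V34={t7,t18,t20} V35={t1,t24,t30} V36={t18,t19,t30} V45={t6,t11,t27} V46={t17,t18,t26} V56={t22,t28,t30}
  V123={t31} V126={t2} V134={t20} V145={t6} V156={t22} V235={t1} V245={t27} V246={t26} V346={t18} V356={t30}
components per intersection:
  V1: {t2,t4,t6,t13,t14,t16,t20,t21,t22,t23,t31,t32}
  V2: {t1,t2,t5,t8,t9,t10,t21,t26,t27,t29,t31}
  V3: {t1,t3,t5,t7,t13,t18,t19,t20,t24,t30,t31}
  V4: {t6,t7,t10,t11,t15,t17,t18,t20,t25,t26,t27,t32}
  V5: {t1,t6,t11,t12,t22,t23,t24,t27,t28,t29,t30,t33,t35}
  V6: {t2,t4,t8,t17,t18,t19,t22,t26,t28,t30,t34}
  V12: {t2,t21,t31}
  V13: {t13,t20,t31}
  V14: {t6,t20,t32}
  V15: {t6,t22,t23}
  V16: {t2,t4,t22}
  V23: {t1,t5,t31}
  V24: {t10,t26,t27}
  V25: {t1,t27,t29}
  V26: {t2,t8,t26}
  V34: {t7,t18,t20}
  V35: {t1,t24,t30}
  V36: {t18,t19,t30}
  V45: {t6,t11,t27}
  V46: {t17,t18,t26}
  V56: {t22,t28,t30}
  V123: {t31}
  V126: {t2}
  V134: {t20}
  V145: {t6}
  V156: {t22}
  V235: {t1}
  V245: {t27}
  V246: {t26}
  V346: {t18}
  V356: {t30}
C dims 6,15,10; δ0: rk 5, SNF 1^5; δ1: rk 10, SNF 1^9·2
degree 0: 6−5−0 = 1 → Ȟ^0 ≅ Z
degree 1: 15−10−5 = 0 → Ȟ^1 ≅ 0
degree 2: 10−0−10 = 0 plus torsion [2] → Ȟ^2 ≅ Z/2

Ȟ^0 = Z, Ȟ^1 = 0 and Ȟ^2 = Z/2


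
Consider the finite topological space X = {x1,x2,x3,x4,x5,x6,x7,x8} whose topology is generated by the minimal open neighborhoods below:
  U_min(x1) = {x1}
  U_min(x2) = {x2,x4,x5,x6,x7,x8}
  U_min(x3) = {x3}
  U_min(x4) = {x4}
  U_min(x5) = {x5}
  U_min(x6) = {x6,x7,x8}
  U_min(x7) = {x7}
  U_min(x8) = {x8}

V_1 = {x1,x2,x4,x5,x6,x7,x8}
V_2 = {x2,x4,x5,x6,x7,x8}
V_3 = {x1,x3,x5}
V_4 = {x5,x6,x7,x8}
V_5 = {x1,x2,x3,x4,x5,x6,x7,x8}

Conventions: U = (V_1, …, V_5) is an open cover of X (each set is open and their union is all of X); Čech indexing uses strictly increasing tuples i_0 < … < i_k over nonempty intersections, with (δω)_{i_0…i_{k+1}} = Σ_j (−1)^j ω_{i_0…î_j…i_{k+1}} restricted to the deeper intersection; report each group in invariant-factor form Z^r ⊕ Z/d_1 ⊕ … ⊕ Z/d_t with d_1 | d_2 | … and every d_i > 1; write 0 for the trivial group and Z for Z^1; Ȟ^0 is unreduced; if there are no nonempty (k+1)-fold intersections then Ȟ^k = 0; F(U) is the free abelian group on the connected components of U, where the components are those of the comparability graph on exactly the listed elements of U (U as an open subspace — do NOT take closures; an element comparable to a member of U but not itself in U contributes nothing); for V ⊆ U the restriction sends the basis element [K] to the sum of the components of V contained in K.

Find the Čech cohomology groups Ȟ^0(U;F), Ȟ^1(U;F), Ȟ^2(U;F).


Ȟ^0 ≅ Z^3, Ȟ^1 ≅ 0 and Ȟ^2 ≅ 0

intersection data:
  V12={x2,x4,x5,x6,x7,x8} V13={x1,x5} V14={x5,x6,x7,x8} V15={x1,x2,x4,x5,x6,x7,x8} V23={x5} V24={x5,x6,x7,x8} V25={x2,x4,x5,x6,x7,x8} V34={x5} V35={x1,x3,x5} V45={x5,x6,x7,x8}
  V123={x5} V124={x5,x6,x7,x8} V125={x2,x4,x5,x6,x7,x8} V134={x5} V135={x1,x5} V145={x5,x6,x7,x8} V234={x5} V235={x5} V245={x5,x6,x7,x8} V345={x5}
  V1234={x5} V1235={x5} V1245={x5,x6,x7,x8} V1345={x5} V2345={x5}
  V12345={x5}
components per intersection:
  V1: {x1} {x2,x4,x5,x6,x7,x8}
  V2: {x2,x4,x5,x6,x7,x8}
  V3: {x1} {x3} {x5}
  V4: {x5} {x6,x7,x8}
  V5: {x1} {x2,x4,x5,x6,x7,x8} {x3}
  V12: {x2,x4,x5,x6,x7,x8}
  V13: {x1} {x5}
  V14: {x5} {x6,x7,x8}
  V15: {x1} {x2,x4,x5,x6,x7,x8}
  V23: {x5}
  V24: {x5} {x6,x7,x8}
  V25: {x2,x4,x5,x6,x7,x8}
  V34: {x5}
  V35: {x1} {x3} {x5}
  V45: {x5} {x6,x7,x8}
  V123: {x5}
  V124: {x5} {x6,x7,x8}
  V125: {x2,x4,x5,x6,x7,x8}
  V134: {x5}
  V135: {x1} {x5}
  V145: {x5} {x6,x7,x8}
  V234: {x5}
  V235: {x5}
  V245: {x5} {x6,x7,x8}
  V345: {x5}
  V1234: {x5}
  V1235: {x5}
  V1245: {x5} {x6,x7,x8}
  V1345: {x5}
  V2345: {x5}
  V12345: {x5}
C dims 11,17,14,6; δ0: rk 8, SNF 1^8; δ1: rk 9, SNF 1^9; δ2: rk 5, SNF 1^5
Ȟ^0 = (11 − 8) − 0 = 3, so Ȟ^0 ≅ Z^3
Ȟ^1 = (17 − 9) − 8 = 0, so Ȟ^1 ≅ 0
Ȟ^2 = (14 − 5) − 9 = 0, so Ȟ^2 ≅ 0


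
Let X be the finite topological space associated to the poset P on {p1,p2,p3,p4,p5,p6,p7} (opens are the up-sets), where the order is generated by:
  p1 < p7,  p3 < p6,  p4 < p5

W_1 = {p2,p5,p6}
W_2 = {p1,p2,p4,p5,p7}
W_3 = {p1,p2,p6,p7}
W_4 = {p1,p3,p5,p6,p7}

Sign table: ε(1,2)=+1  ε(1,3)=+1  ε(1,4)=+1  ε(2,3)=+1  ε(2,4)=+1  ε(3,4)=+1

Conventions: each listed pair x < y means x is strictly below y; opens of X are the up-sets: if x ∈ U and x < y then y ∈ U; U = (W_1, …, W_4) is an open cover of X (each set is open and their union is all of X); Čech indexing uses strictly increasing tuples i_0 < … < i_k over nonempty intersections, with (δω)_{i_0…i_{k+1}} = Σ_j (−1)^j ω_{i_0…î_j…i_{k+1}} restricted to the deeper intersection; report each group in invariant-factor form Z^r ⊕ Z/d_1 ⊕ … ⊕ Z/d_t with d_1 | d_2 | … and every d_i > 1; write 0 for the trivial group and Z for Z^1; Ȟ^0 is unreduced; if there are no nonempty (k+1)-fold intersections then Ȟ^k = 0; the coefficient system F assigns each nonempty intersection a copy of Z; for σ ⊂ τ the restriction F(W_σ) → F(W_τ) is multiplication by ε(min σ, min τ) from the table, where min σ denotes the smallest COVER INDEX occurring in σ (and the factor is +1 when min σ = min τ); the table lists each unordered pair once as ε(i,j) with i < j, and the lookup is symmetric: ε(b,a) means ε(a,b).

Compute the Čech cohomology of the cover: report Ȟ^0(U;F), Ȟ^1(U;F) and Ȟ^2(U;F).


Ȟ^0 = Z, Ȟ^1 = 0, Ȟ^2 = Z

nerve of the cover:
  W12={p2,p5} W13={p2,p6} W14={p5,p6} W23={p1,p2,p7} W24={p1,p5,p7} W34={p1,p6,p7}
  W123={p2} W124={p5} W134={p6} W234={p1,p7}
C dims 4,6,4; δ0: rk 3, SNF 1^3; δ1: rk 3, SNF 1^3
Ȟ^0 = (4 − 3) − 0 = 1, so Ȟ^0 ≅ Z
Ȟ^1 = (6 − 3) − 3 = 0, so Ȟ^1 ≅ 0
Ȟ^2 = (4 − 0) − 3 = 1, so Ȟ^2 ≅ Z


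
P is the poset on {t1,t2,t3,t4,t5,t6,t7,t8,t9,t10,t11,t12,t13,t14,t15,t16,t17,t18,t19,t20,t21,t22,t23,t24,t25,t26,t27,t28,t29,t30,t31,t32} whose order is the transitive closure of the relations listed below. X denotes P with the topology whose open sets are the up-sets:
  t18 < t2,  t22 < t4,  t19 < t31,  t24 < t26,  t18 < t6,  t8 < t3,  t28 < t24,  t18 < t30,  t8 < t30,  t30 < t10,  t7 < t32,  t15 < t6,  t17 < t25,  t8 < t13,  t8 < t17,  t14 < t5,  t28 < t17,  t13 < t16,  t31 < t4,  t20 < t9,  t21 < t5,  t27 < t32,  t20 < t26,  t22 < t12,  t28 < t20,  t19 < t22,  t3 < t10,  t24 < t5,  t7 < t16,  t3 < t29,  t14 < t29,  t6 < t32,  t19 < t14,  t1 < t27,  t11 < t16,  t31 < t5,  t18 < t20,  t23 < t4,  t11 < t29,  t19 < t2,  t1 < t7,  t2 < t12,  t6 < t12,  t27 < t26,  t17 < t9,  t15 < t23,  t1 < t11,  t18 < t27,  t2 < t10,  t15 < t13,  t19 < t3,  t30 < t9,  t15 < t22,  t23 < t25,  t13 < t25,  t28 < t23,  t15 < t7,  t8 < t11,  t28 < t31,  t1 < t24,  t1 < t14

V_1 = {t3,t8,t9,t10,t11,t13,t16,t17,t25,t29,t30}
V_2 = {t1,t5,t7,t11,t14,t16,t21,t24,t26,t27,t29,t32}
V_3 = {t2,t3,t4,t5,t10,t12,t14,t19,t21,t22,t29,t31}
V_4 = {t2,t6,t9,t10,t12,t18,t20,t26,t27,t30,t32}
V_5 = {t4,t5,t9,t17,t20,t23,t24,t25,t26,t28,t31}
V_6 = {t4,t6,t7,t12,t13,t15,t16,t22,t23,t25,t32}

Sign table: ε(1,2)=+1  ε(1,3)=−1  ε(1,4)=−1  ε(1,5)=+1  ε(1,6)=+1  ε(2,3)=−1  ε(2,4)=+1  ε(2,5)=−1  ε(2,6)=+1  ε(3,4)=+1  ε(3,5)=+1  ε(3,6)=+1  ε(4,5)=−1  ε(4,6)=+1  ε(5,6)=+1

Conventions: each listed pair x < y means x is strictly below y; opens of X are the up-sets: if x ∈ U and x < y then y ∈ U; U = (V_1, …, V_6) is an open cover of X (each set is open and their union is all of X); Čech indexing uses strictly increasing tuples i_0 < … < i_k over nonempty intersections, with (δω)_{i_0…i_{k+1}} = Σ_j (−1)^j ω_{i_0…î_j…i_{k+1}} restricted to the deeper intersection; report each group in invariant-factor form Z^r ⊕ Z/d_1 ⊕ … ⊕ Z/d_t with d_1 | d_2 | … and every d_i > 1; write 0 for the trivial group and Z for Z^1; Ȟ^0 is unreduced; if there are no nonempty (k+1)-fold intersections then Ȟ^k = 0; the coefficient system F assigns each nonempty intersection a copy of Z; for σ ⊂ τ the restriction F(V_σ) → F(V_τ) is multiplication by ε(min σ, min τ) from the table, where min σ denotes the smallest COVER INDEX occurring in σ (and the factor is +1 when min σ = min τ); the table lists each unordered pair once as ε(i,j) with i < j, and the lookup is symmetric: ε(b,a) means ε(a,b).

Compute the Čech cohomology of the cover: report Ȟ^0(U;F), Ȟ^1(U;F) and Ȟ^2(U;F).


intersection data:
  V12={t11,t16,t29} V13={t3,t10,t29} V14={t9,t10,t30} V15={t9,t17,t25} V16={t13,t16,t25} V23={t5,t14,t21,t29} V24={t26,t27,t32} V25={t5,t24,t26} V26={t7,t16,t32} V34={t2,t10,t12} V35={t4,t5,t31} V36={t4,t12,t22} V45={t9,t20,t26} V46={t6,t12,t32} V56={t4,t23,t25}
  V123={t29} V126={t16} V134={t10} V145={t9} V156={t25} V235={t5} V245={t26} V246={t32} V346={t12} V356={t4}
C dims 6,15,10; δ0: rk 6, SNF 1^5·2; δ1: rk 9, SNF 1^9
Ȟ^0 = (6 − 6) − 0 = 0, so Ȟ^0 ≅ 0
Ȟ^1 = (15 − 9) − 6 = 0 plus torsion [2], so Ȟ^1 ≅ Z/2
Ȟ^2 = (10 − 0) − 9 = 1, so Ȟ^2 ≅ Z

Ȟ^0(U;F) ≅ 0, Ȟ^1(U;F) ≅ Z/2 and Ȟ^2(U;F) ≅ Z


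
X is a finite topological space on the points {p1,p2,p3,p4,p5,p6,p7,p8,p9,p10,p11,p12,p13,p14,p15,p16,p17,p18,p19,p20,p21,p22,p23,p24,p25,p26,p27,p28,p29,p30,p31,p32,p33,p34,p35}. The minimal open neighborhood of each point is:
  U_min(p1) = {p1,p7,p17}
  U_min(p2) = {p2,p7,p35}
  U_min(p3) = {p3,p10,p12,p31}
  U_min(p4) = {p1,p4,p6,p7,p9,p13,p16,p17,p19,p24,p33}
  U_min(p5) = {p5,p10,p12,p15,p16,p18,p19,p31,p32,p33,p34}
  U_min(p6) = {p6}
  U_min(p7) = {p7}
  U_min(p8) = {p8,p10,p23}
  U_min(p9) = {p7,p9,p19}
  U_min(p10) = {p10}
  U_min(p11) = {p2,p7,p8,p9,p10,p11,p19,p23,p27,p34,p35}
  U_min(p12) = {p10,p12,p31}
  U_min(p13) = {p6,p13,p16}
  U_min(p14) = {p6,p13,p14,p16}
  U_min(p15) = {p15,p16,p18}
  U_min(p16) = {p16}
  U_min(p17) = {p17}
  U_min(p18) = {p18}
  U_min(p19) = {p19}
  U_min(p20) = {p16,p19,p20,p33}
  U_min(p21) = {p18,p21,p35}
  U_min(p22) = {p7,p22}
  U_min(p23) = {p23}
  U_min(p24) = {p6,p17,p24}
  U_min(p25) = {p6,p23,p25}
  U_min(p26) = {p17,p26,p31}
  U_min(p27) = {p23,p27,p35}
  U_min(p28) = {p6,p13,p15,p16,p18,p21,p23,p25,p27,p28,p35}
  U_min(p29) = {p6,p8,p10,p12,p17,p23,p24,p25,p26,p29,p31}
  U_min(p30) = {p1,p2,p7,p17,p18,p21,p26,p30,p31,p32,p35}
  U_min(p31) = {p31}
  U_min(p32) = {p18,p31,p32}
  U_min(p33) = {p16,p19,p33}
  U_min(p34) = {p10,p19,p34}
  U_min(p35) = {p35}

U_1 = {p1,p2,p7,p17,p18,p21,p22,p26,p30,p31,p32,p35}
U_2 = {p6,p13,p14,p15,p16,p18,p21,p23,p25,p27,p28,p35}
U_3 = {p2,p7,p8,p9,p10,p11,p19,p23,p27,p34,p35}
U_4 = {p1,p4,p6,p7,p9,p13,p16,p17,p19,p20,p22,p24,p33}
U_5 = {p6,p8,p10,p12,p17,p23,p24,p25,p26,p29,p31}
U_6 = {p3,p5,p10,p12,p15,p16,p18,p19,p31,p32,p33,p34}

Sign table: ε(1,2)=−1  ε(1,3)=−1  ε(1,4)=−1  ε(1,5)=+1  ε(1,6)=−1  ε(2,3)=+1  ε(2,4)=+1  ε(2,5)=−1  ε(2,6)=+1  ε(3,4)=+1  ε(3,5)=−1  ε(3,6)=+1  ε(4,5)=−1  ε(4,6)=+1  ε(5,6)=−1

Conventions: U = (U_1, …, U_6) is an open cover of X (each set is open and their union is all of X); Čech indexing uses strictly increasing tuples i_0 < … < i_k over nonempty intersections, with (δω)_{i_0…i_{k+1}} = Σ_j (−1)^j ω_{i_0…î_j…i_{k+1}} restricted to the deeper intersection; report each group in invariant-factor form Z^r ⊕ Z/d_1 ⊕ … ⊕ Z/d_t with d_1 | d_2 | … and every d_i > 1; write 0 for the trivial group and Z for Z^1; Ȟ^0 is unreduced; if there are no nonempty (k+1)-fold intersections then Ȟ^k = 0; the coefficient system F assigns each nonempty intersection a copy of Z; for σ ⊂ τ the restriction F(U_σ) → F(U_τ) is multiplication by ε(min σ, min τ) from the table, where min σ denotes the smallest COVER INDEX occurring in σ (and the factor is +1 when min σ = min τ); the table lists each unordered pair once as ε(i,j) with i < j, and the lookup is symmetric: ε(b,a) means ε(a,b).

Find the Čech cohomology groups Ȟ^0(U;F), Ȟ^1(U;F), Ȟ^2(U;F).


Ȟ^0 ≅ Z; Ȟ^1 ≅ 0; Ȟ^2 ≅ Z/2

nerve simplices:
  U12={p18,p21,p35} U13={p2,p7,p35} U14={p1,p7,p17,p22} U15={p17,p26,p31} U16={p18,p31,p32} U23={p23,p27,p35} U24={p6,p13,p16} U25={p6,p23,p25} U26={p15,p16,p18} U34={p7,p9,p19} U35={p8,p10,p23} U36={p10,p19,p34} U45={p6,p17,p24} U46={p16,p19,p33} U56={p10,p12,p31}
  U123={p35} U126={p18} U134={p7} U145={p17} U156={p31} U235={p23} U245={p6} U246={p16} U346={p19} U356={p10}
C dims 6,15,10; δ0: rk 5, SNF 1^5; δ1: rk 10, SNF 1^9·2
degree 0: 6−5−0 = 1 → Ȟ^0 ≅ Z
degree 1: 15−10−5 = 0 → Ȟ^1 ≅ 0
degree 2: 10−0−10 = 0 plus torsion [2] → Ȟ^2 ≅ Z/2


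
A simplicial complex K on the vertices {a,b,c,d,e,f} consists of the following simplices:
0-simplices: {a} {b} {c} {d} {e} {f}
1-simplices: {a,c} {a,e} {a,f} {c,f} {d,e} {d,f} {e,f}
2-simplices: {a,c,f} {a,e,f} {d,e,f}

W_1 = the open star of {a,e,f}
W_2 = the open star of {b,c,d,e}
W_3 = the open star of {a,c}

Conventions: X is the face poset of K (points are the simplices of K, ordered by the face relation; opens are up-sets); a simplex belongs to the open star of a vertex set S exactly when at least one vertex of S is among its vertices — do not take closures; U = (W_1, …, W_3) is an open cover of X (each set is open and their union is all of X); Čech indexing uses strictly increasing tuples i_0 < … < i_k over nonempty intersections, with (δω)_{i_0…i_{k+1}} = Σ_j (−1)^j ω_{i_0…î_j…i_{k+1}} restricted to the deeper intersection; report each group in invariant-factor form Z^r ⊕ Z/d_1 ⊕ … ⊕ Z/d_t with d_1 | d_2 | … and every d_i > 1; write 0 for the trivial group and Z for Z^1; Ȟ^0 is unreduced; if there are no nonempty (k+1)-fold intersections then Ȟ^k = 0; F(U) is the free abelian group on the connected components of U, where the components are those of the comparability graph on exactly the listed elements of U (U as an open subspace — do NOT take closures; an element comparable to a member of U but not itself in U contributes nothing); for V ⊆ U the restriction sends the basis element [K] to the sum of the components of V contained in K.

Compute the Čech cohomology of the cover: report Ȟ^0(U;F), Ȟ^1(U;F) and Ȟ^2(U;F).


Ȟ^0(U;F) ≅ Z^2, Ȟ^1(U;F) ≅ 0 and Ȟ^2(U;F) ≅ 0

nerve of the cover:
  W1={{a},{e},{f},{a,c},{a,e},{a,f},{c,f},{d,e},{d,f},{e,f},{a,c,f},{a,e,f},{d,e,f}} W2={{b},{c},{d},{e},{a,c},{a,e},{c,f},{d,e},{d,f},{e,f},{a,c,f},{a,e,f},{d,e,f}} W3={{a},{c},{a,c},{a,e},{a,f},{c,f},{a,c,f},{a,e,f}}
  W12={{e},{a,c},{a,e},{c,f},{d,e},{d,f},{e,f},{a,c,f},{a,e,f},{d,e,f}} W13={{a},{a,c},{a,e},{a,f},{c,f},{a,c,f},{a,e,f}} W23={{c},{a,c},{a,e},{c,f},{a,c,f},{a,e,f}}
  W123={{a,c},{a,e},{c,f},{a,c,f},{a,e,f}}
components per intersection:
  W1: {{a},{e},{f},{a,c},{a,e},{a,f},{c,f},{d,e},{d,f},{e,f},{a,c,f},{a,e,f},{d,e,f}}
  W2: {{b}} {{c},{a,c},{c,f},{a,c,f}} {{d},{e},{a,e},{d,e},{d,f},{e,f},{a,e,f},{d,e,f}}
  W3: {{a},{c},{a,c},{a,e},{a,f},{c,f},{a,c,f},{a,e,f}}
  W12: {{e},{a,e},{d,e},{d,f},{e,f},{a,e,f},{d,e,f}} {{a,c},{c,f},{a,c,f}}
  W13: {{a},{a,c},{a,e},{a,f},{c,f},{a,c,f},{a,e,f}}
  W23: {{c},{a,c},{c,f},{a,c,f}} {{a,e},{a,e,f}}
  W123: {{a,c},{c,f},{a,c,f}} {{a,e},{a,e,f}}
C dims 5,5,2; δ0: rk 3, SNF 1^3; δ1: rk 2, SNF 1^2
Ȟ^0 = (5 − 3) − 0 = 2, so Ȟ^0 ≅ Z^2
Ȟ^1 = (5 − 2) − 3 = 0, so Ȟ^1 ≅ 0
Ȟ^2 = (2 − 0) − 2 = 0, so Ȟ^2 ≅ 0
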